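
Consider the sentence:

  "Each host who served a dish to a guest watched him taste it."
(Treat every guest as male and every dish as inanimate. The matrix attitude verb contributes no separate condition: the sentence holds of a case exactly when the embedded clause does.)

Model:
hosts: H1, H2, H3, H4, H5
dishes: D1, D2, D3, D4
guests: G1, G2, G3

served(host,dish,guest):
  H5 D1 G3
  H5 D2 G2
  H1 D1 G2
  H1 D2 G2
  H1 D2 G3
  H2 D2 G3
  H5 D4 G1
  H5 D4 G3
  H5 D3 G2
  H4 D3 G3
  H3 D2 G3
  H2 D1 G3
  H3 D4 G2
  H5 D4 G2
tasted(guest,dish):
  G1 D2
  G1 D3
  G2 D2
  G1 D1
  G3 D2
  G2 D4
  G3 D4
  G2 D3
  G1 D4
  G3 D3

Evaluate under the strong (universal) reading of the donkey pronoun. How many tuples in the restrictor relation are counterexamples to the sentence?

"him" takes "a guest" as antecedent and "it" takes "a dish"; both are donkey pronouns co-varying with the restrictor.
Strong reading: for every (h,d,g) with served(h,d,g), tasted(g,d).
Restrictor triples: (H1,D1,G2)→tasted(G2,D1) ✗  (H1,D2,G2)→tasted(G2,D2) ✓  (H1,D2,G3)→tasted(G3,D2) ✓  (H2,D1,G3)→tasted(G3,D1) ✗  (H2,D2,G3)→tasted(G3,D2) ✓  (H3,D2,G3)→tasted(G3,D2) ✓  (H3,D4,G2)→tasted(G2,D4) ✓  (H4,D3,G3)→tasted(G3,D3) ✓  (H5,D1,G3)→tasted(G3,D1) ✗  (H5,D2,G2)→tasted(G2,D2) ✓  (H5,D3,G2)→tasted(G2,D3) ✓  (H5,D4,G1)→tasted(G1,D4) ✓  (H5,D4,G2)→tasted(G2,D4) ✓  (H5,D4,G3)→tasted(G3,D4) ✓
Counterexamples (restrictor triples failing the scope): 3.

3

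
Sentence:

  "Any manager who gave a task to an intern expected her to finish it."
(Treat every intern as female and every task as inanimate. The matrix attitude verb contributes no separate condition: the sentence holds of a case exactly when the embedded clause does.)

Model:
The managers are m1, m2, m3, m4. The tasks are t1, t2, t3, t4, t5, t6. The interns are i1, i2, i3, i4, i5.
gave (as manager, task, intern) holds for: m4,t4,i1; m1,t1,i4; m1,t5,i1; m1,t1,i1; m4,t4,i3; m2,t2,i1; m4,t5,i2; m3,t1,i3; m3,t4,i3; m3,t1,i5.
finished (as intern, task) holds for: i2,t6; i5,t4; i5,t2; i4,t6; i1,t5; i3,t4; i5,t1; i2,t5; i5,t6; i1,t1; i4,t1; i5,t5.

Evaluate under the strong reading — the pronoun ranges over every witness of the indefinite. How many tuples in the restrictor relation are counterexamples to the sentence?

"her" takes "an intern" as antecedent and "it" takes "a task"; both are donkey pronouns co-varying with the restrictor.
Strong reading: for every (m,t,i) with gave(m,t,i), finished(i,t).
Restrictor triples: (m1,t1,i1)→finished(i1,t1) ✓  (m1,t1,i4)→finished(i4,t1) ✓  (m1,t5,i1)→finished(i1,t5) ✓  (m2,t2,i1)→finished(i1,t2) ✗  (m3,t1,i3)→finished(i3,t1) ✗  (m3,t1,i5)→finished(i5,t1) ✓  (m3,t4,i3)→finished(i3,t4) ✓  (m4,t4,i1)→finished(i1,t4) ✗  (m4,t4,i3)→finished(i3,t4) ✓  (m4,t5,i2)→finished(i2,t5) ✓
Counterexamples (restrictor triples failing the scope): 3.

3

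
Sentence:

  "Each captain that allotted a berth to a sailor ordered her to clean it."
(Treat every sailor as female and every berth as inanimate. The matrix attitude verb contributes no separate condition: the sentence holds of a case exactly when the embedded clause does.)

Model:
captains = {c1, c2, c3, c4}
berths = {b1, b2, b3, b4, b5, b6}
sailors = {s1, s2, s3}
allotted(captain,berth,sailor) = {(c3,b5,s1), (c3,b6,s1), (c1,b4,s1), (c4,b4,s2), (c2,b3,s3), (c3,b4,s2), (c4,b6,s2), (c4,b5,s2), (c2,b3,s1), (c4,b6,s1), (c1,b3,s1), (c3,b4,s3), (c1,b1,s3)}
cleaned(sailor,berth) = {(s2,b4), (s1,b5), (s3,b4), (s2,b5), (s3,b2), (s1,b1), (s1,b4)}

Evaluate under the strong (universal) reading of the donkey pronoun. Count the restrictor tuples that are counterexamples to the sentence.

7

"her" takes "a sailor" as antecedent and "it" takes "a berth"; both are donkey pronouns co-varying with the restrictor.
Strong reading: for every (c,b,s) with allotted(c,b,s), cleaned(s,b).
Restrictor triples: (c1,b1,s3)→cleaned(s3,b1) ✗  (c1,b3,s1)→cleaned(s1,b3) ✗  (c1,b4,s1)→cleaned(s1,b4) ✓  (c2,b3,s1)→cleaned(s1,b3) ✗  (c2,b3,s3)→cleaned(s3,b3) ✗  (c3,b4,s2)→cleaned(s2,b4) ✓  (c3,b4,s3)→cleaned(s3,b4) ✓  (c3,b5,s1)→cleaned(s1,b5) ✓  (c3,b6,s1)→cleaned(s1,b6) ✗  (c4,b4,s2)→cleaned(s2,b4) ✓  (c4,b5,s2)→cleaned(s2,b5) ✓  (c4,b6,s1)→cleaned(s1,b6) ✗  (c4,b6,s2)→cleaned(s2,b6) ✗
Counterexamples (restrictor triples failing the scope): 7.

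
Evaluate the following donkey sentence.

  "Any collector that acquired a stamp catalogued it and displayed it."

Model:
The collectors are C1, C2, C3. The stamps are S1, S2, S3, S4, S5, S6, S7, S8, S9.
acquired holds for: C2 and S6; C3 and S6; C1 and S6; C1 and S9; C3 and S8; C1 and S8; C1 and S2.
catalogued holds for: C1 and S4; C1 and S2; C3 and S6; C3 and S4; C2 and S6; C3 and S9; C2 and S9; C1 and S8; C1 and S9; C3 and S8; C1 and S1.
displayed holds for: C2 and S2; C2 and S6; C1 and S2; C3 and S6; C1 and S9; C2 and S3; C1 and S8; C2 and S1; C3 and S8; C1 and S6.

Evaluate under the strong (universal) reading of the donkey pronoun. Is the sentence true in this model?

False

"it" takes "a stamp" as antecedent — a donkey pronoun bound across the clause boundary.
Strong reading: for every (c,s) with acquired(c,s), catalogued(c,s) ∧ displayed(c,s).
Restrictor pairs: (C1,S2) ✓  (C1,S6) ✗  (C1,S8) ✓  (C1,S9) ✓  (C2,S6) ✓  (C3,S6) ✓  (C3,S8) ✓
Counterexample: (C1,S6) is in acquired but fails the scope.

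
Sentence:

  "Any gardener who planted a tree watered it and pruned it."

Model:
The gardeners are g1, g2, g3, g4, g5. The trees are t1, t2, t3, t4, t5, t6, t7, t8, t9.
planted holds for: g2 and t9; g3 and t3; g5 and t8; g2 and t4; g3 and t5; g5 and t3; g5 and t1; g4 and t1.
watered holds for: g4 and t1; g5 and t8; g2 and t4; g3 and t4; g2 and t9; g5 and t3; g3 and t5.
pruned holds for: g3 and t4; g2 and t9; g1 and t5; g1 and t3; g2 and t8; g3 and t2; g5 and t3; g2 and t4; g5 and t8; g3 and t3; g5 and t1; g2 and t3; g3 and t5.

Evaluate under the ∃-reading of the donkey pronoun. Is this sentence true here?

"it" takes "a tree" as antecedent — a donkey pronoun bound across the clause boundary.
Weak reading: every gardener g with some planted-tree has at least one planted-tree t such that watered(g,t) ∧ pruned(g,t).
Per gardener: g2:✓  g3:✓  g4:✗  g5:✓
g4 has no witness among its planted-trees.

False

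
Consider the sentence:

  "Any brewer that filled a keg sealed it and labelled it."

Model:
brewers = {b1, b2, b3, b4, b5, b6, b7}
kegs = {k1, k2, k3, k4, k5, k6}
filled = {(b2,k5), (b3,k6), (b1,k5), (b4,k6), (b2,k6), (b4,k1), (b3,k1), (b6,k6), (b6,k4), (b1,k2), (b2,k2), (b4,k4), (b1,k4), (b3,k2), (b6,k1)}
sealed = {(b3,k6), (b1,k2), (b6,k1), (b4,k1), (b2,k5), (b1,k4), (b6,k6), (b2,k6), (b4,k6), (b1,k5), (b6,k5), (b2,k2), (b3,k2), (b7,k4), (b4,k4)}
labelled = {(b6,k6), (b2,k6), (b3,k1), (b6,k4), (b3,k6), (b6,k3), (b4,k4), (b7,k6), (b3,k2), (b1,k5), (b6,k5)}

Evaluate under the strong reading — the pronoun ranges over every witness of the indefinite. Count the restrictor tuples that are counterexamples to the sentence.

"it" takes "a keg" as antecedent — a donkey pronoun bound across the clause boundary.
Strong reading: for every (b,k) with filled(b,k), sealed(b,k) ∧ labelled(b,k).
Restrictor pairs: (b1,k2) ✗  (b1,k4) ✗  (b1,k5) ✓  (b2,k2) ✗  (b2,k5) ✗  (b2,k6) ✓  (b3,k1) ✗  (b3,k2) ✓  (b3,k6) ✓  (b4,k1) ✗  (b4,k4) ✓  (b4,k6) ✗  (b6,k1) ✗  (b6,k4) ✗  (b6,k6) ✓
Counterexamples (restrictor pairs failing the scope): 9.

9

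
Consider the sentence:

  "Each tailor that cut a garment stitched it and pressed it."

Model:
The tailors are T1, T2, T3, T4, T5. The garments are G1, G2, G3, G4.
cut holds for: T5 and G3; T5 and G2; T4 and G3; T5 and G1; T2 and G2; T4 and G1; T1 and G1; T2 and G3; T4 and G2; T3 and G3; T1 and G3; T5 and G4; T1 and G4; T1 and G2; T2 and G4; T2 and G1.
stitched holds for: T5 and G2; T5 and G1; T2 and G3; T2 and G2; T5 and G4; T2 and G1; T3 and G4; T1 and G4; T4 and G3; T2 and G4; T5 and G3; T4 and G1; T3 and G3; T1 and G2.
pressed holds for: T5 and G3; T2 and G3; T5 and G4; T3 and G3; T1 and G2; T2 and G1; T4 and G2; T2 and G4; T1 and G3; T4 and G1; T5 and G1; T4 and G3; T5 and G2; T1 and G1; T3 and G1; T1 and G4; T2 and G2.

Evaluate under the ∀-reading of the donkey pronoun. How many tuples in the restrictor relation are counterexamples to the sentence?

3

"it" takes "a garment" as antecedent — a donkey pronoun bound across the clause boundary.
Strong reading: for every (t,g) with cut(t,g), stitched(t,g) ∧ pressed(t,g).
Restrictor pairs: (T1,G1) ✗  (T1,G2) ✓  (T1,G3) ✗  (T1,G4) ✓  (T2,G1) ✓  (T2,G2) ✓  (T2,G3) ✓  (T2,G4) ✓  (T3,G3) ✓  (T4,G1) ✓  (T4,G2) ✗  (T4,G3) ✓  (T5,G1) ✓  (T5,G2) ✓  (T5,G3) ✓  (T5,G4) ✓
Counterexamples (restrictor pairs failing the scope): 3.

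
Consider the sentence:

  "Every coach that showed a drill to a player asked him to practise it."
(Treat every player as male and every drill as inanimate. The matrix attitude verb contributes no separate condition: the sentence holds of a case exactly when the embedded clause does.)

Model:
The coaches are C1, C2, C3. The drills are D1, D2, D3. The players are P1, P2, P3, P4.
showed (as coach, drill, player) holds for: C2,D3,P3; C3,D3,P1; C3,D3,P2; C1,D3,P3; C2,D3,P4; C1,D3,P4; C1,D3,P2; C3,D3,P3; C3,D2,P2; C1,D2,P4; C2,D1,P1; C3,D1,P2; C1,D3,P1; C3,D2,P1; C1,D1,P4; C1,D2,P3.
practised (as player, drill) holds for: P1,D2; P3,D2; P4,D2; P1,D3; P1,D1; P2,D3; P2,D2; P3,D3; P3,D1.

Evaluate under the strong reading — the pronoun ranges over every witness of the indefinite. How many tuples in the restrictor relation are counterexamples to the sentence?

"him" takes "a player" as antecedent and "it" takes "a drill"; both are donkey pronouns co-varying with the restrictor.
Strong reading: for every (c,d,p) with showed(c,d,p), practised(p,d).
Restrictor triples: (C1,D1,P4)→practised(P4,D1) ✗  (C1,D2,P3)→practised(P3,D2) ✓  (C1,D2,P4)→practised(P4,D2) ✓  (C1,D3,P1)→practised(P1,D3) ✓  (C1,D3,P2)→practised(P2,D3) ✓  (C1,D3,P3)→practised(P3,D3) ✓  (C1,D3,P4)→practised(P4,D3) ✗  (C2,D1,P1)→practised(P1,D1) ✓  (C2,D3,P3)→practised(P3,D3) ✓  (C2,D3,P4)→practised(P4,D3) ✗  (C3,D1,P2)→practised(P2,D1) ✗  (C3,D2,P1)→practised(P1,D2) ✓  (C3,D2,P2)→practised(P2,D2) ✓  (C3,D3,P1)→practised(P1,D3) ✓  (C3,D3,P2)→practised(P2,D3) ✓  (C3,D3,P3)→practised(P3,D3) ✓
Counterexamples (restrictor triples failing the scope): 4.

4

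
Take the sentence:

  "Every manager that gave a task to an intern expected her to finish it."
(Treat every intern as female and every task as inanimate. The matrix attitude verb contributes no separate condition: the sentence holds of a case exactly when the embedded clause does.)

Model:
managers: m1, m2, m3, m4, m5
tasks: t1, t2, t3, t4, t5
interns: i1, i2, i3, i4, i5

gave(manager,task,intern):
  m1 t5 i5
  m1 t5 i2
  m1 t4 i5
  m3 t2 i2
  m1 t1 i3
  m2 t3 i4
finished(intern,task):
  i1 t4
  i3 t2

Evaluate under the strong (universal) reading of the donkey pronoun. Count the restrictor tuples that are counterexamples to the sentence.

"her" takes "an intern" as antecedent and "it" takes "a task"; both are donkey pronouns co-varying with the restrictor.
Strong reading: for every (m,t,i) with gave(m,t,i), finished(i,t).
Restrictor triples: (m1,t1,i3)→finished(i3,t1) ✗  (m1,t4,i5)→finished(i5,t4) ✗  (m1,t5,i2)→finished(i2,t5) ✗  (m1,t5,i5)→finished(i5,t5) ✗  (m2,t3,i4)→finished(i4,t3) ✗  (m3,t2,i2)→finished(i2,t2) ✗
Counterexamples (restrictor triples failing the scope): 6.

6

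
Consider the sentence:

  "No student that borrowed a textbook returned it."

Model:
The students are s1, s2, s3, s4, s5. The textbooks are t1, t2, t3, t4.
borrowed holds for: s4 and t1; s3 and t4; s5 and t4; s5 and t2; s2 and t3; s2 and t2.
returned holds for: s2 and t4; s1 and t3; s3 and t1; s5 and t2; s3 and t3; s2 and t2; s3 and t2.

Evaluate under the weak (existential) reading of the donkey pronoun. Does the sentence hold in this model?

False

"it" takes "a textbook" as antecedent — a donkey pronoun bound across the clause boundary.
Truth condition: for no (s,t) with borrowed(s,t) does returned(s,t) hold.
Restrictor pairs — does the scope hold? (s2,t2):holds  (s2,t3):fails  (s3,t4):fails  (s4,t1):fails  (s5,t2):holds  (s5,t4):fails
Scope holds for 2 pair(s), so the sentence is false.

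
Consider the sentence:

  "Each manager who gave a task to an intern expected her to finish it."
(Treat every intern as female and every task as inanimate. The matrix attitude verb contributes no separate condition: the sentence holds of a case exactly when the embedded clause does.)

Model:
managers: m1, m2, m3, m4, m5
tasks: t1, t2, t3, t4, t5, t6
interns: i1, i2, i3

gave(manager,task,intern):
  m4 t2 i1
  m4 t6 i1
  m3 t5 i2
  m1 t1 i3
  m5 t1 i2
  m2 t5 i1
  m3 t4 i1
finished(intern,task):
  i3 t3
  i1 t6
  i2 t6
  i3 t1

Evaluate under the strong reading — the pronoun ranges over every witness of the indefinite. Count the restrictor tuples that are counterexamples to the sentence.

"her" takes "an intern" as antecedent and "it" takes "a task"; both are donkey pronouns co-varying with the restrictor.
Strong reading: for every (m,t,i) with gave(m,t,i), finished(i,t).
Restrictor triples: (m1,t1,i3)→finished(i3,t1) ✓  (m2,t5,i1)→finished(i1,t5) ✗  (m3,t4,i1)→finished(i1,t4) ✗  (m3,t5,i2)→finished(i2,t5) ✗  (m4,t2,i1)→finished(i1,t2) ✗  (m4,t6,i1)→finished(i1,t6) ✓  (m5,t1,i2)→finished(i2,t1) ✗
Counterexamples (restrictor triples failing the scope): 5.

5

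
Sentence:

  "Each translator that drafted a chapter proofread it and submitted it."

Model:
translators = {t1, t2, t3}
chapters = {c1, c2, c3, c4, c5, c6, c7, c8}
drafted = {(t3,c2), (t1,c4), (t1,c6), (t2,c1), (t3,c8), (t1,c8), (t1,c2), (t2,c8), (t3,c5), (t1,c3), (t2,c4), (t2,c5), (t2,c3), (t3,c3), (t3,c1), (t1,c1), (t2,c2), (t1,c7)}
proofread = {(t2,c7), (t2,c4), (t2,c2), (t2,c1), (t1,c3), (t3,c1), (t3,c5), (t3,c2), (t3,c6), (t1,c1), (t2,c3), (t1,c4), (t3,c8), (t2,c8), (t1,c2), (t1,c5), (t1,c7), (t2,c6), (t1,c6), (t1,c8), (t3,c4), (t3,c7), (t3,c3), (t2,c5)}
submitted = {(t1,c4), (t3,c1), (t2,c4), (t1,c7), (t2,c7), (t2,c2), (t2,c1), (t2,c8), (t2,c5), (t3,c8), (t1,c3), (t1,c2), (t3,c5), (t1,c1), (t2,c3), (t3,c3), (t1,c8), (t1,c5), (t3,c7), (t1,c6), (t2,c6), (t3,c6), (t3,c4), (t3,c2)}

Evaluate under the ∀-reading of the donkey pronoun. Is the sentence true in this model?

True

"it" takes "a chapter" as antecedent — a donkey pronoun bound across the clause boundary.
Strong reading: for every (t,c) with drafted(t,c), proofread(t,c) ∧ submitted(t,c).
Restrictor pairs: (t1,c1) ✓  (t1,c2) ✓  (t1,c3) ✓  (t1,c4) ✓  (t1,c6) ✓  (t1,c7) ✓  (t1,c8) ✓  (t2,c1) ✓  (t2,c2) ✓  (t2,c3) ✓  (t2,c4) ✓  (t2,c5) ✓  (t2,c8) ✓  (t3,c1) ✓  (t3,c2) ✓  (t3,c3) ✓  (t3,c5) ✓  (t3,c8) ✓
Every restrictor pair satisfies the scope.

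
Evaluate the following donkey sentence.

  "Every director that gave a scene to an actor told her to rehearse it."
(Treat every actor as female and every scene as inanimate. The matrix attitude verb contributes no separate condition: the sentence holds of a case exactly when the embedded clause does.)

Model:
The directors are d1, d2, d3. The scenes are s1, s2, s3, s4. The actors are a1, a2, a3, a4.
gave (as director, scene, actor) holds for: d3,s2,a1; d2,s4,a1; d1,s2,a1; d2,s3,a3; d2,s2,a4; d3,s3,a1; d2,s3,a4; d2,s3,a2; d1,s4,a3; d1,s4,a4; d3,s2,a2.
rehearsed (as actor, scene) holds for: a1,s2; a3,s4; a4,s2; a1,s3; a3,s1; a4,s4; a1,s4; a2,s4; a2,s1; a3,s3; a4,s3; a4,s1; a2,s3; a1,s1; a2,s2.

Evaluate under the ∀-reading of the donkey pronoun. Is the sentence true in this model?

True

"her" takes "an actor" as antecedent and "it" takes "a scene"; both are donkey pronouns co-varying with the restrictor.
Strong reading: for every (d,s,a) with gave(d,s,a), rehearsed(a,s).
Restrictor triples: (d1,s2,a1)→rehearsed(a1,s2) ✓  (d1,s4,a3)→rehearsed(a3,s4) ✓  (d1,s4,a4)→rehearsed(a4,s4) ✓  (d2,s2,a4)→rehearsed(a4,s2) ✓  (d2,s3,a2)→rehearsed(a2,s3) ✓  (d2,s3,a3)→rehearsed(a3,s3) ✓  (d2,s3,a4)→rehearsed(a4,s3) ✓  (d2,s4,a1)→rehearsed(a1,s4) ✓  (d3,s2,a1)→rehearsed(a1,s2) ✓  (d3,s2,a2)→rehearsed(a2,s2) ✓  (d3,s3,a1)→rehearsed(a1,s3) ✓
Every restrictor triple satisfies the scope.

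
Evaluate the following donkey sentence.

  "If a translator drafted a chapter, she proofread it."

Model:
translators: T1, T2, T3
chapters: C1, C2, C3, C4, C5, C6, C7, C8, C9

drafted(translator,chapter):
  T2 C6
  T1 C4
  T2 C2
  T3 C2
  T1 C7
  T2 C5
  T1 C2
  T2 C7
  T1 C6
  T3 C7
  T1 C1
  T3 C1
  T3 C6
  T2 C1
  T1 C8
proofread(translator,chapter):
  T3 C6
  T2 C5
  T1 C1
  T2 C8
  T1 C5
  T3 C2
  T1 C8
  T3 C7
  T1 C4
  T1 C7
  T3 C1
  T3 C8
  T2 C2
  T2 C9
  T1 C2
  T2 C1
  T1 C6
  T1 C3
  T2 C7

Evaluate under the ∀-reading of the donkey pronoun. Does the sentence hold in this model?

"it" takes "a chapter" as antecedent — a donkey pronoun bound across the clause boundary.
Strong reading: for every (t,c) with drafted(t,c), proofread(t,c).
Restrictor pairs: (T1,C1) ✓  (T1,C2) ✓  (T1,C4) ✓  (T1,C6) ✓  (T1,C7) ✓  (T1,C8) ✓  (T2,C1) ✓  (T2,C2) ✓  (T2,C5) ✓  (T2,C6) ✗  (T2,C7) ✓  (T3,C1) ✓  (T3,C2) ✓  (T3,C6) ✓  (T3,C7) ✓
Counterexample: (T2,C6) is in drafted but fails the scope.

False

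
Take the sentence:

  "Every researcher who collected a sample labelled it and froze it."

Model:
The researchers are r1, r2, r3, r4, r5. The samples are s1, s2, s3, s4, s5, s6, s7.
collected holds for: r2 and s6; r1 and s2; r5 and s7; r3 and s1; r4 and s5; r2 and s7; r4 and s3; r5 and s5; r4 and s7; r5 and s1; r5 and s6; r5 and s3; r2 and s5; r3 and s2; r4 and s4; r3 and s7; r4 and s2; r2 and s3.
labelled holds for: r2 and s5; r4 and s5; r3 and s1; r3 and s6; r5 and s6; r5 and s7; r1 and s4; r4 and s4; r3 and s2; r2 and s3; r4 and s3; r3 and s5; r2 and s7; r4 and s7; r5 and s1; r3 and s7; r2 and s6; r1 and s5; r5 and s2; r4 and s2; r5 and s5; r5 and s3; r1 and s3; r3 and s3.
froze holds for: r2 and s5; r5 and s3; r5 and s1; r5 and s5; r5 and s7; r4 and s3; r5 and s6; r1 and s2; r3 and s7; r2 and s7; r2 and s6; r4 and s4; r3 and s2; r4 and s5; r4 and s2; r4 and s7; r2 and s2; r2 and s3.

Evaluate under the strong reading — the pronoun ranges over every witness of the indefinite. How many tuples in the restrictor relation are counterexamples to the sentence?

"it" takes "a sample" as antecedent — a donkey pronoun bound across the clause boundary.
Strong reading: for every (r,s) with collected(r,s), labelled(r,s) ∧ froze(r,s).
Restrictor pairs: (r1,s2) ✗  (r2,s3) ✓  (r2,s5) ✓  (r2,s6) ✓  (r2,s7) ✓  (r3,s1) ✗  (r3,s2) ✓  (r3,s7) ✓  (r4,s2) ✓  (r4,s3) ✓  (r4,s4) ✓  (r4,s5) ✓  (r4,s7) ✓  (r5,s1) ✓  (r5,s3) ✓  (r5,s5) ✓  (r5,s6) ✓  (r5,s7) ✓
Counterexamples (restrictor pairs failing the scope): 2.

2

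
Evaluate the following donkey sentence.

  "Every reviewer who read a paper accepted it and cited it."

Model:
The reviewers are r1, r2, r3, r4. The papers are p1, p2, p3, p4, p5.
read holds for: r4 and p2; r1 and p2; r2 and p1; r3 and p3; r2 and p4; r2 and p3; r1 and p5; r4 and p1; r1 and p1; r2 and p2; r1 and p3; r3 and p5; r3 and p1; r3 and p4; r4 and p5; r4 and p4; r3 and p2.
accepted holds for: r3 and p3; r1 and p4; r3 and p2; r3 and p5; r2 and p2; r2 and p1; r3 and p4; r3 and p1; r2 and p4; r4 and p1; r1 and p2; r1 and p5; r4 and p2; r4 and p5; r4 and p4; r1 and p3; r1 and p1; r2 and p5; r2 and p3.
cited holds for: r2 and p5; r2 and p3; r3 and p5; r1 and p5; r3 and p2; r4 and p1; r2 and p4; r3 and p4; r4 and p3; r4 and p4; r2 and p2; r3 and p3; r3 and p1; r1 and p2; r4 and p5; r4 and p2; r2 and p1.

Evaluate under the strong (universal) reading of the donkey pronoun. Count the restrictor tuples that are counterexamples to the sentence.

"it" takes "a paper" as antecedent — a donkey pronoun bound across the clause boundary.
Strong reading: for every (r,p) with read(r,p), accepted(r,p) ∧ cited(r,p).
Restrictor pairs: (r1,p1) ✗  (r1,p2) ✓  (r1,p3) ✗  (r1,p5) ✓  (r2,p1) ✓  (r2,p2) ✓  (r2,p3) ✓  (r2,p4) ✓  (r3,p1) ✓  (r3,p2) ✓  (r3,p3) ✓  (r3,p4) ✓  (r3,p5) ✓  (r4,p1) ✓  (r4,p2) ✓  (r4,p4) ✓  (r4,p5) ✓
Counterexamples (restrictor pairs failing the scope): 2.

2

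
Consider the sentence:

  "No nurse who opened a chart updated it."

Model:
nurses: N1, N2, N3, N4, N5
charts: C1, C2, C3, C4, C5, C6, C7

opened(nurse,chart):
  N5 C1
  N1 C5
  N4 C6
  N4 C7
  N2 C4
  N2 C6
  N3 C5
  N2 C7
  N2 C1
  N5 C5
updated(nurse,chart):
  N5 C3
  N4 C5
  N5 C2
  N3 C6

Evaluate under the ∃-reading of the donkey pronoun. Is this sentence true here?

"it" takes "a chart" as antecedent — a donkey pronoun bound across the clause boundary.
Truth condition: for no (n,c) with opened(n,c) does updated(n,c) hold.
Restrictor pairs — does the scope hold? (N1,C5):fails  (N2,C1):fails  (N2,C4):fails  (N2,C6):fails  (N2,C7):fails  (N3,C5):fails  (N4,C6):fails  (N4,C7):fails  (N5,C1):fails  (N5,C5):fails
Scope holds for no restrictor pair, so the sentence is true.

True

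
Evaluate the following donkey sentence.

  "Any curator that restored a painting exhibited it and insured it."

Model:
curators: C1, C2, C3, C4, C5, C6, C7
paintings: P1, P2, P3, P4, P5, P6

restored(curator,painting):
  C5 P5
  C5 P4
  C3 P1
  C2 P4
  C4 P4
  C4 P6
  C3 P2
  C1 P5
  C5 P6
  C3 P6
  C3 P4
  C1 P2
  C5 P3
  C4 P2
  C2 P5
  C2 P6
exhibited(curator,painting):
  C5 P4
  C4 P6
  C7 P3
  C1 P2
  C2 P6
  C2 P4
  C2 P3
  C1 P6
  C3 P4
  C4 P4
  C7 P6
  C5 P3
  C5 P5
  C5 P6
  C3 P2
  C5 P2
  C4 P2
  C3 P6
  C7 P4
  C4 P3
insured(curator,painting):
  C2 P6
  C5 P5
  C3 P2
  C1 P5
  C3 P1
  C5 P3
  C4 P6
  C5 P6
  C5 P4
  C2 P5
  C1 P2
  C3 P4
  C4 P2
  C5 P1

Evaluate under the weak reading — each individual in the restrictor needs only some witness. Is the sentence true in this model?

True

"it" takes "a painting" as antecedent — a donkey pronoun bound across the clause boundary.
Weak reading: every curator c with some restored-painting has at least one restored-painting p such that exhibited(c,p) ∧ insured(c,p).
Per curator: C1:✓  C2:✓  C3:✓  C4:✓  C5:✓
Every curator in the restrictor has a witness.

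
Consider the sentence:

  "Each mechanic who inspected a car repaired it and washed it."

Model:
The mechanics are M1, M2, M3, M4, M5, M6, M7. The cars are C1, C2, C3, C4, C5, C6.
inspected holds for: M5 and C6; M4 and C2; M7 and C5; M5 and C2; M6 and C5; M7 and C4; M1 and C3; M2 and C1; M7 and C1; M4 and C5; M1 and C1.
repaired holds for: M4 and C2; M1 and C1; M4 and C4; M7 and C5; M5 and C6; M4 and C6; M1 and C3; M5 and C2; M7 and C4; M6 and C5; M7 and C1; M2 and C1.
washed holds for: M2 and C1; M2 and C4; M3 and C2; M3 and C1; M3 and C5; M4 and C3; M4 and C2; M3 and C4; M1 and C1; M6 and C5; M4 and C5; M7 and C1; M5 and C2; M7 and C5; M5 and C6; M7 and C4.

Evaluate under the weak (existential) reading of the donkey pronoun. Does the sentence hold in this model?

"it" takes "a car" as antecedent — a donkey pronoun bound across the clause boundary.
Weak reading: every mechanic m with some inspected-car has at least one inspected-car c such that repaired(m,c) ∧ washed(m,c).
Per mechanic: M1:✓  M2:✓  M4:✓  M5:✓  M6:✓  M7:✓
Every mechanic in the restrictor has a witness.

True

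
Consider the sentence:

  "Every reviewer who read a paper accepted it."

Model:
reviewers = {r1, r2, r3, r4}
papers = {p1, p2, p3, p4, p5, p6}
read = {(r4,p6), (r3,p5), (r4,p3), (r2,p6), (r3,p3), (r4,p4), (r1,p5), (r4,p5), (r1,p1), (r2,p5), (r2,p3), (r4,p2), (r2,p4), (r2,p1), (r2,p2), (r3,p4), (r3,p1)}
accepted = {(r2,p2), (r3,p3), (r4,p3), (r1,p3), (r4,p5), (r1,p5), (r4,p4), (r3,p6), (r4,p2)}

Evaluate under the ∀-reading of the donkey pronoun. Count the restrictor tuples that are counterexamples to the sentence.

10

"it" takes "a paper" as antecedent — a donkey pronoun bound across the clause boundary.
Strong reading: for every (r,p) with read(r,p), accepted(r,p).
Restrictor pairs: (r1,p1) ✗  (r1,p5) ✓  (r2,p1) ✗  (r2,p2) ✓  (r2,p3) ✗  (r2,p4) ✗  (r2,p5) ✗  (r2,p6) ✗  (r3,p1) ✗  (r3,p3) ✓  (r3,p4) ✗  (r3,p5) ✗  (r4,p2) ✓  (r4,p3) ✓  (r4,p4) ✓  (r4,p5) ✓  (r4,p6) ✗
Counterexamples (restrictor pairs failing the scope): 10.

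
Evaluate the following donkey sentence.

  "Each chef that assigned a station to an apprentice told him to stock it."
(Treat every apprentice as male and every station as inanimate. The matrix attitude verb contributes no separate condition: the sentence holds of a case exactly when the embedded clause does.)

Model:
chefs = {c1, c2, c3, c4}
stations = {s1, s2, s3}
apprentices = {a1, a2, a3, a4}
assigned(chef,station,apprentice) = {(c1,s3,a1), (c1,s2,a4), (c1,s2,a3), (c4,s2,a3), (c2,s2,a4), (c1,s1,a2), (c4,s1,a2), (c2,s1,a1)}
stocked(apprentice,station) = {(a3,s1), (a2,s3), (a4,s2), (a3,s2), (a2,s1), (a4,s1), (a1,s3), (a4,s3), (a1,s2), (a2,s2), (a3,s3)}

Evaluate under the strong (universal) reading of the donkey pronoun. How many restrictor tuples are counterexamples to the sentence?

1

"him" takes "an apprentice" as antecedent and "it" takes "a station"; both are donkey pronouns co-varying with the restrictor.
Strong reading: for every (c,s,a) with assigned(c,s,a), stocked(a,s).
Restrictor triples: (c1,s1,a2)→stocked(a2,s1) ✓  (c1,s2,a3)→stocked(a3,s2) ✓  (c1,s2,a4)→stocked(a4,s2) ✓  (c1,s3,a1)→stocked(a1,s3) ✓  (c2,s1,a1)→stocked(a1,s1) ✗  (c2,s2,a4)→stocked(a4,s2) ✓  (c4,s1,a2)→stocked(a2,s1) ✓  (c4,s2,a3)→stocked(a3,s2) ✓
Counterexamples (restrictor triples failing the scope): 1.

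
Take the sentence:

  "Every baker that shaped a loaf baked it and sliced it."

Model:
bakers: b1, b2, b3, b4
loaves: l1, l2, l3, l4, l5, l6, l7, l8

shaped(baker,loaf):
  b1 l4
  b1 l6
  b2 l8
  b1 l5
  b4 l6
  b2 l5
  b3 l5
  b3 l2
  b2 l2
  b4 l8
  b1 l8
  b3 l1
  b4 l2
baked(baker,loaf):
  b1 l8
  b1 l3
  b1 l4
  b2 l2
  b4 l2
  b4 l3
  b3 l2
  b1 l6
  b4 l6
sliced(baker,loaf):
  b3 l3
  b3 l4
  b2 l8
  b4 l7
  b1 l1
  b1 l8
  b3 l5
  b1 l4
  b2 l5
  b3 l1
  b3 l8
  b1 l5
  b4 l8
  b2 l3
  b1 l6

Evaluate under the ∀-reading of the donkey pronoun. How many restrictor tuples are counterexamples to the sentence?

"it" takes "a loaf" as antecedent — a donkey pronoun bound across the clause boundary.
Strong reading: for every (b,l) with shaped(b,l), baked(b,l) ∧ sliced(b,l).
Restrictor pairs: (b1,l4) ✓  (b1,l5) ✗  (b1,l6) ✓  (b1,l8) ✓  (b2,l2) ✗  (b2,l5) ✗  (b2,l8) ✗  (b3,l1) ✗  (b3,l2) ✗  (b3,l5) ✗  (b4,l2) ✗  (b4,l6) ✗  (b4,l8) ✗
Counterexamples (restrictor pairs failing the scope): 10.

10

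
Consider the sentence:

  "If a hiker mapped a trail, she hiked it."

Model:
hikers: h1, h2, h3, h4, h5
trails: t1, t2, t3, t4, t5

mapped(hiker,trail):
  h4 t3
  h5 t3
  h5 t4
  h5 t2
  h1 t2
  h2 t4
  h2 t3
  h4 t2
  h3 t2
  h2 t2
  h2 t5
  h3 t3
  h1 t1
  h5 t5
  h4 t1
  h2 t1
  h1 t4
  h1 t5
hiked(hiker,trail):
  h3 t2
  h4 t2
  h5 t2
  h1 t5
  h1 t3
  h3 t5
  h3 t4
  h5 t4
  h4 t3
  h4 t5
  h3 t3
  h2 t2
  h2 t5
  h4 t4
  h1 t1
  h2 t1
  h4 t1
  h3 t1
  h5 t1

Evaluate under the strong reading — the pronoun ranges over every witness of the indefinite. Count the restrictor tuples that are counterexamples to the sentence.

"it" takes "a trail" as antecedent — a donkey pronoun bound across the clause boundary.
Strong reading: for every (h,t) with mapped(h,t), hiked(h,t).
Restrictor pairs: (h1,t1) ✓  (h1,t2) ✗  (h1,t4) ✗  (h1,t5) ✓  (h2,t1) ✓  (h2,t2) ✓  (h2,t3) ✗  (h2,t4) ✗  (h2,t5) ✓  (h3,t2) ✓  (h3,t3) ✓  (h4,t1) ✓  (h4,t2) ✓  (h4,t3) ✓  (h5,t2) ✓  (h5,t3) ✗  (h5,t4) ✓  (h5,t5) ✗
Counterexamples (restrictor pairs failing the scope): 6.

6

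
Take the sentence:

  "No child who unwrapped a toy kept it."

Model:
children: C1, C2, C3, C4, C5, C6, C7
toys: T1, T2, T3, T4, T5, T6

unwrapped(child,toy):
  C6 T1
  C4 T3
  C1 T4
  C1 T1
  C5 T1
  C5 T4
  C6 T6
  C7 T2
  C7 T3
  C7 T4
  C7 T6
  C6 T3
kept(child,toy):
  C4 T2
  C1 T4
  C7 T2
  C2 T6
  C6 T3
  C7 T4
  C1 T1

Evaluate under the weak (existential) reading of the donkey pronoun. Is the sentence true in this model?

False

"it" takes "a toy" as antecedent — a donkey pronoun bound across the clause boundary.
Truth condition: for no (c,t) with unwrapped(c,t) does kept(c,t) hold.
Restrictor pairs — does the scope hold? (C1,T1):holds  (C1,T4):holds  (C4,T3):fails  (C5,T1):fails  (C5,T4):fails  (C6,T1):fails  (C6,T3):holds  (C6,T6):fails  (C7,T2):holds  (C7,T3):fails  (C7,T4):holds  (C7,T6):fails
Scope holds for 5 pair(s), so the sentence is false.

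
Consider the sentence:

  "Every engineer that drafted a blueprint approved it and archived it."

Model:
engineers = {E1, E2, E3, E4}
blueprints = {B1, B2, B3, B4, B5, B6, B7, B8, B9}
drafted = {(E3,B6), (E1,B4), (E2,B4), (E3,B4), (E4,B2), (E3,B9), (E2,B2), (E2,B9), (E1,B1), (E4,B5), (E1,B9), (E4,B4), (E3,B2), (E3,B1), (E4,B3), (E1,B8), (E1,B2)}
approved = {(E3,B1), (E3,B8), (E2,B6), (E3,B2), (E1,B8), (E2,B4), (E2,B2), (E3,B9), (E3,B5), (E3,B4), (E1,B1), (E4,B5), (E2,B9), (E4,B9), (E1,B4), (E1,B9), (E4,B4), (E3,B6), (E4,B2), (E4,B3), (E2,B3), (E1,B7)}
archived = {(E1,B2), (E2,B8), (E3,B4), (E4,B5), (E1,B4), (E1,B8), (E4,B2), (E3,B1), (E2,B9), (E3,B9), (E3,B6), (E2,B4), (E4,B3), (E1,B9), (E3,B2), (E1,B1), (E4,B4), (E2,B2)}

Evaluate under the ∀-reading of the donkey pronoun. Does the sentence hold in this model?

"it" takes "a blueprint" as antecedent — a donkey pronoun bound across the clause boundary.
Strong reading: for every (e,b) with drafted(e,b), approved(e,b) ∧ archived(e,b).
Restrictor pairs: (E1,B1) ✓  (E1,B2) ✗  (E1,B4) ✓  (E1,B8) ✓  (E1,B9) ✓  (E2,B2) ✓  (E2,B4) ✓  (E2,B9) ✓  (E3,B1) ✓  (E3,B2) ✓  (E3,B4) ✓  (E3,B6) ✓  (E3,B9) ✓  (E4,B2) ✓  (E4,B3) ✓  (E4,B4) ✓  (E4,B5) ✓
Counterexample: (E1,B2) is in drafted but fails the scope.

False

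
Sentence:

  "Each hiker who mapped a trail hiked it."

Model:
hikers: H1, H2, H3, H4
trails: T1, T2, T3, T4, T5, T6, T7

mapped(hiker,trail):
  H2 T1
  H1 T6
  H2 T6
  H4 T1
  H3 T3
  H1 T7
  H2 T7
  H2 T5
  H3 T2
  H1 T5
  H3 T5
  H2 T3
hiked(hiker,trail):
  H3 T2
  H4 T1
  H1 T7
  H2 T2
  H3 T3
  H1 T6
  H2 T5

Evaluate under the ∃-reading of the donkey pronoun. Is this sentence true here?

True

"it" takes "a trail" as antecedent — a donkey pronoun bound across the clause boundary.
Weak reading: every hiker h with some mapped-trail has at least one mapped-trail t such that hiked(h,t).
Per hiker: H1:✓  H2:✓  H3:✓  H4:✓
Every hiker in the restrictor has a witness.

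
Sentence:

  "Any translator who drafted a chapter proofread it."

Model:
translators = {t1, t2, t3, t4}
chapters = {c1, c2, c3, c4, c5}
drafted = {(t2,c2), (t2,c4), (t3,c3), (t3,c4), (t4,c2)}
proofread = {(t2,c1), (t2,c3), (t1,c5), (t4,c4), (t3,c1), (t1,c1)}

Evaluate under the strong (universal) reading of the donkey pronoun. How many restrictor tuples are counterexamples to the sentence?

5

"it" takes "a chapter" as antecedent — a donkey pronoun bound across the clause boundary.
Strong reading: for every (t,c) with drafted(t,c), proofread(t,c).
Restrictor pairs: (t2,c2) ✗  (t2,c4) ✗  (t3,c3) ✗  (t3,c4) ✗  (t4,c2) ✗
Counterexamples (restrictor pairs failing the scope): 5.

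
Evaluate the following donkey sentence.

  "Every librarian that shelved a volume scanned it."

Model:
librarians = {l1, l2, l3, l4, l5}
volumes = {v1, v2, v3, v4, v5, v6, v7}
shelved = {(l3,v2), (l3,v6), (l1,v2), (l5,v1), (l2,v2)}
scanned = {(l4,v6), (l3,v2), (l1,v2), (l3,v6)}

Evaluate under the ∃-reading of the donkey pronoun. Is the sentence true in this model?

"it" takes "a volume" as antecedent — a donkey pronoun bound across the clause boundary.
Weak reading: every librarian l with some shelved-volume has at least one shelved-volume v such that scanned(l,v).
Per librarian: l1:✓  l2:✗  l3:✓  l5:✗
l2 has no witness among its shelved-volumes.

False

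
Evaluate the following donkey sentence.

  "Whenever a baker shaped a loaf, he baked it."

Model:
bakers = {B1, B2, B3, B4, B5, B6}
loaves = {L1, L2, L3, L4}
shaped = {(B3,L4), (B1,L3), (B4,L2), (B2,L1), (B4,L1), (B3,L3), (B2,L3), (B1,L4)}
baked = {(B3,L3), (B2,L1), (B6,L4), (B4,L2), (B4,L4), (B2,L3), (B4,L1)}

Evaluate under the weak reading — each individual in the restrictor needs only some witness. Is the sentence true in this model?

False

"it" takes "a loaf" as antecedent — a donkey pronoun bound across the clause boundary.
Weak reading: every baker b with some shaped-loaf has at least one shaped-loaf l such that baked(b,l).
Per baker: B1:✗  B2:✓  B3:✓  B4:✓
B1 has no witness among its shaped-loaves.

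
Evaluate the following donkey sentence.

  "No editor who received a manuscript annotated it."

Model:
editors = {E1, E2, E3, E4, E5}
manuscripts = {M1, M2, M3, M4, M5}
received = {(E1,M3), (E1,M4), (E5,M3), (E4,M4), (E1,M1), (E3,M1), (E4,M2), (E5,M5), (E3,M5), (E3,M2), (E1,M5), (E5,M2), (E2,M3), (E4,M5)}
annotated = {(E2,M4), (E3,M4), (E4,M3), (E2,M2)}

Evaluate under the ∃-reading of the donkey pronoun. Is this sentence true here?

"it" takes "a manuscript" as antecedent — a donkey pronoun bound across the clause boundary.
Truth condition: for no (e,m) with received(e,m) does annotated(e,m) hold.
Restrictor pairs — does the scope hold? (E1,M1):fails  (E1,M3):fails  (E1,M4):fails  (E1,M5):fails  (E2,M3):fails  (E3,M1):fails  (E3,M2):fails  (E3,M5):fails  (E4,M2):fails  (E4,M4):fails  (E4,M5):fails  (E5,M2):fails  (E5,M3):fails  (E5,M5):fails
Scope holds for no restrictor pair, so the sentence is true.

True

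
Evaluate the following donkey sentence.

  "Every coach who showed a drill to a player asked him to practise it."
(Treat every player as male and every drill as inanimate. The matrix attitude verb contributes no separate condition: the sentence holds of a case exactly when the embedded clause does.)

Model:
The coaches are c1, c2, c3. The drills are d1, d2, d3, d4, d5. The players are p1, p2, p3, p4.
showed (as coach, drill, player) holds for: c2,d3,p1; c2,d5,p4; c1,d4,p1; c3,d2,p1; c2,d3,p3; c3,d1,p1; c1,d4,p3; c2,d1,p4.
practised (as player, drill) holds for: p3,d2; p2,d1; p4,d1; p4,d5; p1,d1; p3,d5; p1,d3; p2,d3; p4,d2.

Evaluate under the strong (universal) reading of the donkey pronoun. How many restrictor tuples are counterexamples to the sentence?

"him" takes "a player" as antecedent and "it" takes "a drill"; both are donkey pronouns co-varying with the restrictor.
Strong reading: for every (c,d,p) with showed(c,d,p), practised(p,d).
Restrictor triples: (c1,d4,p1)→practised(p1,d4) ✗  (c1,d4,p3)→practised(p3,d4) ✗  (c2,d1,p4)→practised(p4,d1) ✓  (c2,d3,p1)→practised(p1,d3) ✓  (c2,d3,p3)→practised(p3,d3) ✗  (c2,d5,p4)→practised(p4,d5) ✓  (c3,d1,p1)→practised(p1,d1) ✓  (c3,d2,p1)→practised(p1,d2) ✗
Counterexamples (restrictor triples failing the scope): 4.

4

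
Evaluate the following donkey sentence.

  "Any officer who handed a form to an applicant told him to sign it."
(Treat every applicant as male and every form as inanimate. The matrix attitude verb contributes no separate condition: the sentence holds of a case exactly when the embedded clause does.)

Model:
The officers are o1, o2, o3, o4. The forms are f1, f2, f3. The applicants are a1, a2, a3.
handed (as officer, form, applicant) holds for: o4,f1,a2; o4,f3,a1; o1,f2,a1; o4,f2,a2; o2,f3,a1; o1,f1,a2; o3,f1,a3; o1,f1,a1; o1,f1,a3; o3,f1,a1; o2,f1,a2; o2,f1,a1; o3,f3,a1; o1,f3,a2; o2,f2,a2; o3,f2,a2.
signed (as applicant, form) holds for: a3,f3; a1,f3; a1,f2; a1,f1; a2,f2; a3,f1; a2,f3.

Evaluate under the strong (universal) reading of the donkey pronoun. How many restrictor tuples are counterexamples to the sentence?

"him" takes "an applicant" as antecedent and "it" takes "a form"; both are donkey pronouns co-varying with the restrictor.
Strong reading: for every (o,f,a) with handed(o,f,a), signed(a,f).
Restrictor triples: (o1,f1,a1)→signed(a1,f1) ✓  (o1,f1,a2)→signed(a2,f1) ✗  (o1,f1,a3)→signed(a3,f1) ✓  (o1,f2,a1)→signed(a1,f2) ✓  (o1,f3,a2)→signed(a2,f3) ✓  (o2,f1,a1)→signed(a1,f1) ✓  (o2,f1,a2)→signed(a2,f1) ✗  (o2,f2,a2)→signed(a2,f2) ✓  (o2,f3,a1)→signed(a1,f3) ✓  (o3,f1,a1)→signed(a1,f1) ✓  (o3,f1,a3)→signed(a3,f1) ✓  (o3,f2,a2)→signed(a2,f2) ✓  (o3,f3,a1)→signed(a1,f3) ✓  (o4,f1,a2)→signed(a2,f1) ✗  (o4,f2,a2)→signed(a2,f2) ✓  (o4,f3,a1)→signed(a1,f3) ✓
Counterexamples (restrictor triples failing the scope): 3.

3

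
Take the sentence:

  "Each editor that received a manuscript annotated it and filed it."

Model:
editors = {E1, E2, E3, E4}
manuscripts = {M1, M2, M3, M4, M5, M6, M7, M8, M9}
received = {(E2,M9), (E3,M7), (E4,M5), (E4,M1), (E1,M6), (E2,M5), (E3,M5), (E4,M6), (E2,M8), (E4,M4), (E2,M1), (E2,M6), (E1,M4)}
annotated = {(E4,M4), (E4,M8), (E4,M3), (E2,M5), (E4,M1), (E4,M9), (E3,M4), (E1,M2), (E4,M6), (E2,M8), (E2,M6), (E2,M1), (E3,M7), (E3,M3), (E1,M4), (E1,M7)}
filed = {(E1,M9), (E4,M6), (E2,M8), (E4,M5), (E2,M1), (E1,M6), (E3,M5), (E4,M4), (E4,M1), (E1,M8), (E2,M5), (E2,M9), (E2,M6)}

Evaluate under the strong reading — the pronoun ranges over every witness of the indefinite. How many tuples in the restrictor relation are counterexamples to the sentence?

"it" takes "a manuscript" as antecedent — a donkey pronoun bound across the clause boundary.
Strong reading: for every (e,m) with received(e,m), annotated(e,m) ∧ filed(e,m).
Restrictor pairs: (E1,M4) ✗  (E1,M6) ✗  (E2,M1) ✓  (E2,M5) ✓  (E2,M6) ✓  (E2,M8) ✓  (E2,M9) ✗  (E3,M5) ✗  (E3,M7) ✗  (E4,M1) ✓  (E4,M4) ✓  (E4,M5) ✗  (E4,M6) ✓
Counterexamples (restrictor pairs failing the scope): 6.

6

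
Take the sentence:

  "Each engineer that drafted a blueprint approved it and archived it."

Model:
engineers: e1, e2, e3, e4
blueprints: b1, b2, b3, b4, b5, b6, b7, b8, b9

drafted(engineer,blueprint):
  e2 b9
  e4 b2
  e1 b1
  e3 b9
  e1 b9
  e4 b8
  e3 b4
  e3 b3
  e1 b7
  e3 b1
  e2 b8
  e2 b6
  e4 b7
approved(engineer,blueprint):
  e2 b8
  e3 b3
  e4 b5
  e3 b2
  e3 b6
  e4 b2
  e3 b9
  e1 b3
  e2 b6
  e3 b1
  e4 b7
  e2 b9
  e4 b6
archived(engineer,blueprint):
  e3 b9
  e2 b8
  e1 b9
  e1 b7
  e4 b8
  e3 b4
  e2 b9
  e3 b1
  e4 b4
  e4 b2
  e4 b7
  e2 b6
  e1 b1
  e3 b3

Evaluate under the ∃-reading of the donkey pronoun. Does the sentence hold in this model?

False

"it" takes "a blueprint" as antecedent — a donkey pronoun bound across the clause boundary.
Weak reading: every engineer e with some drafted-blueprint has at least one drafted-blueprint b such that approved(e,b) ∧ archived(e,b).
Per engineer: e1:✗  e2:✓  e3:✓  e4:✓
e1 has no witness among its drafted-blueprints.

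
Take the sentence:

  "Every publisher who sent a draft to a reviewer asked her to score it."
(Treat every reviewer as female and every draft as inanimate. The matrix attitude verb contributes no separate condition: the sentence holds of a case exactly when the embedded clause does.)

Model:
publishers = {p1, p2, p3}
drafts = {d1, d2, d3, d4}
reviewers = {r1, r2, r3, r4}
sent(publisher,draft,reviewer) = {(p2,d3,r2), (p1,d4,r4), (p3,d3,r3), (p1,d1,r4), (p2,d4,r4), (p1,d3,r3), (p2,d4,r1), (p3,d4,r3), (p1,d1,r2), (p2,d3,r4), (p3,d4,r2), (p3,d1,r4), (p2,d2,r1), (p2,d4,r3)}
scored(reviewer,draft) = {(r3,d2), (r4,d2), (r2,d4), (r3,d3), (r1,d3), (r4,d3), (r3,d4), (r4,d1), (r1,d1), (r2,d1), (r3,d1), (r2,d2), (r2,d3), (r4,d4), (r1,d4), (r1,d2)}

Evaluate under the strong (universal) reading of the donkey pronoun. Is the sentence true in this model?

True

"her" takes "a reviewer" as antecedent and "it" takes "a draft"; both are donkey pronouns co-varying with the restrictor.
Strong reading: for every (p,d,r) with sent(p,d,r), scored(r,d).
Restrictor triples: (p1,d1,r2)→scored(r2,d1) ✓  (p1,d1,r4)→scored(r4,d1) ✓  (p1,d3,r3)→scored(r3,d3) ✓  (p1,d4,r4)→scored(r4,d4) ✓  (p2,d2,r1)→scored(r1,d2) ✓  (p2,d3,r2)→scored(r2,d3) ✓  (p2,d3,r4)→scored(r4,d3) ✓  (p2,d4,r1)→scored(r1,d4) ✓  (p2,d4,r3)→scored(r3,d4) ✓  (p2,d4,r4)→scored(r4,d4) ✓  (p3,d1,r4)→scored(r4,d1) ✓  (p3,d3,r3)→scored(r3,d3) ✓  (p3,d4,r2)→scored(r2,d4) ✓  (p3,d4,r3)→scored(r3,d4) ✓
Every restrictor triple satisfies the scope.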